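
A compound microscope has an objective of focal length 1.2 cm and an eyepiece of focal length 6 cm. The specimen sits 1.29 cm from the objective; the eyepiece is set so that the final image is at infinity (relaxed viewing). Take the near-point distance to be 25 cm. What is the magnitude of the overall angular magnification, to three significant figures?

Objective: 1/d_i = 1/f_obj - 1/d_o = 1/1.2 - 1/1.29 = 0.05814 cm^-1, so d_i = 17.200 cm.
m_obj = -d_i/d_o = -17.200/1.29 = -13.333.
Eyepiece angular magnification (image at infinity): M_eye = D/f_e = 25/6 = 4.167.
Overall M = m_obj x M_eye = (-13.333)(4.167) = -55.56.
|M| = 55.56.

55.6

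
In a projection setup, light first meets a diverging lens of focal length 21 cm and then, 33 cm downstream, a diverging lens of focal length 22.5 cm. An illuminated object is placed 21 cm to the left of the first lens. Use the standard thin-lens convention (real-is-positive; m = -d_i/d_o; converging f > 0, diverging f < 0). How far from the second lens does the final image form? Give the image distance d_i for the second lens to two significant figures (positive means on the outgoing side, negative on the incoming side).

-15 cm

First lens: d_i1 = 1/(1/(-21) - 1/21) = -10.500 cm.
The intermediate image is virtual, 10.500 cm to the left of lens 1, so d_o2 = L - d_i1 = 33 - (-10.500) = 43.500 cm.
Second lens: d_i2 = 1/(1/(-22.5) - 1/(43.500)) = -14.830 cm.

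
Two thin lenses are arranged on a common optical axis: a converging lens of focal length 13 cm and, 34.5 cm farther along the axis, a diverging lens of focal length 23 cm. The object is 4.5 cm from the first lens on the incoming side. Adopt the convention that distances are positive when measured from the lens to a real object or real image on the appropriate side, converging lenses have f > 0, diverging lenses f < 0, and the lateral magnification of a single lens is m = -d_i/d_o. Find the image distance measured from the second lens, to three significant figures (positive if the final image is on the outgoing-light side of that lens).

First lens: d_i1 = 1/(1/13 - 1/4.5) = -6.882 cm.
The intermediate image is virtual, 6.882 cm to the left of lens 1, so d_o2 = L - d_i1 = 34.5 - (-6.882) = 41.382 cm.
Second lens: d_i2 = 1/(1/(-23) - 1/(41.382)) = -14.783 cm.

-14.8 cm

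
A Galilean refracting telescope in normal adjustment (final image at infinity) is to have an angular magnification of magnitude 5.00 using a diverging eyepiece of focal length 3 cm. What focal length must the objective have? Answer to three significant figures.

|M| = f_obj/|f_eye|, so f_obj = |M| x |f_eye| = 5.0 x 3 = 15.000 cm.

15.0 cm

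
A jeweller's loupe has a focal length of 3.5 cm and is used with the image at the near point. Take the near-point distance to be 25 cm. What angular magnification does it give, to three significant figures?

8.14

M = 1 + D/f = 1 + 25/3.5 = 8.143.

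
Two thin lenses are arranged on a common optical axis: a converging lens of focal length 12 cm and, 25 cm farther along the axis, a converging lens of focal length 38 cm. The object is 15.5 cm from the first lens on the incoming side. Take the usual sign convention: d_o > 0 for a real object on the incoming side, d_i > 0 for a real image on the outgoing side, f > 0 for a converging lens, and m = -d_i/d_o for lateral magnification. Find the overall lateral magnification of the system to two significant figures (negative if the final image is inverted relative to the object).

-2.0

Lens 1: 1/d_i1 = 1/f_1 - 1/d_o1 = 1/12 - 1/15.5 = 0.01882 cm^-1, so d_i1 = 53.143 cm.
m_1 = -(53.143)/15.5 = -3.4286.
This image would form 53.143 cm past lens 1, i.e. 28.143 cm beyond lens 2, so it is a virtual object for lens 2: d_o2 = 25 - 53.143 = -28.143 cm.
Lens 2: 1/d_i2 = 1/f_2 - 1/d_o2 = 1/38 - 1/(-28.143) = 0.06185 cm^-1, so d_i2 = 16.168 cm.
m_2 = -(16.168)/(-28.143) = 0.5745.
The system's lateral magnification is m_1 m_2 = (-3.4286)(0.5745) = -1.9698.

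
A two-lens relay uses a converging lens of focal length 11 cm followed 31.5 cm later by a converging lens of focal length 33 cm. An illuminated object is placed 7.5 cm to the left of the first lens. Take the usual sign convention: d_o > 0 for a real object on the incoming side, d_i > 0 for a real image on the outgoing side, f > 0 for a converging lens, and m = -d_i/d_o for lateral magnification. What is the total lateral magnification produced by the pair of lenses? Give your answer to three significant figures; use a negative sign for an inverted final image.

-4.70

First lens: d_i1 = 1/(1/11 - 1/7.5) = -23.571 cm.
m_1 = -(-23.571)/7.5 = 3.1429.
With d_i1 < 0 the first image is virtual and lies on the object side; the object distance for lens 2 is d_o2 = 31.5 - (-23.571) = 55.071 cm.
Second lens: d_i2 = 1/(1/33 - 1/(55.071)) = 82.340 cm.
m_2 = -(82.340)/(55.071) = -1.4951.
Overall magnification: m = m_1 m_2 = -4.6990.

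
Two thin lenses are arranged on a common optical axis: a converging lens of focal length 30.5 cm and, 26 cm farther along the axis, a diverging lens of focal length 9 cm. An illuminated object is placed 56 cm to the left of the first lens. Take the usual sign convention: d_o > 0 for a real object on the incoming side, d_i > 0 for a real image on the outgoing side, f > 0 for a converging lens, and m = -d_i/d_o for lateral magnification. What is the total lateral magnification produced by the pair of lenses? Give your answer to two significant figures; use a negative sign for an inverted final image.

0.34

First lens: d_i1 = 1/(1/30.5 - 1/56) = 66.980 cm.
m_1 = -(66.980)/56 = -1.1961.
Since 66.980 cm > 26 cm, the first image lies past the second lens and serves as a virtual object: d_o2 = L - d_i1 = -40.980 cm.
Second lens: d_i2 = 1/(1/(-9) - 1/(-40.980)) = -11.533 cm.
m_2 = -(-11.533)/(-40.980) = -0.2814.
Total m = m_1 x m_2 = (-1.1961)(-0.2814) = 0.3366.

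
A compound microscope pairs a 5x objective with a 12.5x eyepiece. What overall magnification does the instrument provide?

The overall magnification of a compound microscope is the product of the objective and eyepiece magnifications:
M = M_obj x M_eye = 5 x 12.5 = 62.5.

62.5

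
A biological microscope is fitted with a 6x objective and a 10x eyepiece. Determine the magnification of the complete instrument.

The overall magnification of a compound microscope is the product of the objective and eyepiece magnifications:
M = M_obj x M_eye = 6 x 10 = 60.

60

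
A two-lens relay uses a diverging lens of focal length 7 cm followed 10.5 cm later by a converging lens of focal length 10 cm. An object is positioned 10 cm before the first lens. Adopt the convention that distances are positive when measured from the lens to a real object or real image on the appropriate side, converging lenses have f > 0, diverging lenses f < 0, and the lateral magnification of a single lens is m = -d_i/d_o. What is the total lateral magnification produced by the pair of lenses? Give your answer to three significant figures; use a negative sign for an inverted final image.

-0.892

Lens 1: 1/d_i1 = 1/f_1 - 1/d_o1 = 1/(-7) - 1/10 = -0.24286 cm^-1, so d_i1 = -4.118 cm.
m_1 = -(-4.118)/10 = 0.4118.
With d_i1 < 0 the first image is virtual and lies on the object side; the object distance for lens 2 is d_o2 = 10.5 - (-4.118) = 14.618 cm.
Lens 2: 1/d_i2 = 1/f_2 - 1/d_o2 = 1/10 - 1/(14.618) = 0.03159 cm^-1, so d_i2 = 31.656 cm.
m_2 = -(31.656)/(14.618) = -2.1656.
Overall magnification: m = m_1 m_2 = -0.8917.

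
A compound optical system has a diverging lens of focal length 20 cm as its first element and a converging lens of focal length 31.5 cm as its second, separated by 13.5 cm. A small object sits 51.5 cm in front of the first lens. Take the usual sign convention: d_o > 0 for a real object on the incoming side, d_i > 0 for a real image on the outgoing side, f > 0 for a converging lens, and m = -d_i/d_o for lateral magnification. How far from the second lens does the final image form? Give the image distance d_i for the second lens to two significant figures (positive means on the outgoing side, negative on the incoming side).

Applying the thin-lens equation to the first lens, 1/(-20) = 1/51.5 + 1/d_i1, which gives d_i1 = -14.406 cm.
With d_i1 < 0 the first image is virtual and lies on the object side; the object distance for lens 2 is d_o2 = 13.5 - (-14.406) = 27.906 cm.
Applying the thin-lens equation again with f_2 = 31.5 cm and d_o2 = 27.906 cm gives d_i2 = -244.554 cm.

-240 cm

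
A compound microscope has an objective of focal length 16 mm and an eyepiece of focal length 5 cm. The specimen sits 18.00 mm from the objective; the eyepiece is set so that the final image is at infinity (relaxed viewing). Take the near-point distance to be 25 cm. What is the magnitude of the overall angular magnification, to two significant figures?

40

Convert to cm: f_obj = 16 mm = 1.6 cm; d_o = 18.00 mm = 1.80 cm.
Objective: 1/d_i = 1/f_obj - 1/d_o = 1/1.6 - 1/1.80 = 0.06944 cm^-1, so d_i = 14.400 cm.
m_obj = -d_i/d_o = -14.400/1.80 = -8.000.
Eyepiece angular magnification (image at infinity): M_eye = D/f_e = 25/5 = 5.000.
Overall M = m_obj x M_eye = (-8.000)(5.000) = -40.00.
|M| = 40.00.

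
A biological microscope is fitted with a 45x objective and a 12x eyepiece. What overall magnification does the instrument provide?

540

The overall magnification of a compound microscope is the product of the objective and eyepiece magnifications:
M = M_obj x M_eye = 45 x 12 = 540.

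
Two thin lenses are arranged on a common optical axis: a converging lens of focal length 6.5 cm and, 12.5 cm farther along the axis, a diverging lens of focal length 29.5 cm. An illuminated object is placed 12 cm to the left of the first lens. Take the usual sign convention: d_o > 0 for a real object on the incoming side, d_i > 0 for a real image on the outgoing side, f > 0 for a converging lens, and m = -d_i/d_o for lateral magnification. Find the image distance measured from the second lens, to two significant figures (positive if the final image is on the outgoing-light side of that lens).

1.8 cm

Applying the thin-lens equation to the first lens, 1/6.5 = 1/12 + 1/d_i1, which gives d_i1 = 14.182 cm.
This image would form 14.182 cm past lens 1, i.e. 1.682 cm beyond lens 2, so it is a virtual object for lens 2: d_o2 = 12.5 - 14.182 = -1.682 cm.
Applying the thin-lens equation again with f_2 = -29.5 cm and d_o2 = -1.682 cm gives d_i2 = 1.783 cm.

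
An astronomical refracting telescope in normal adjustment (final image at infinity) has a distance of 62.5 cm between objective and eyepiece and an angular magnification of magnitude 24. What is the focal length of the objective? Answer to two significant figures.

In normal adjustment the tube length equals f_obj + f_eye and |M| = f_obj/f_eye.
So f_obj = 24 f_eye and 24 f_eye + f_eye = 62.5 cm, giving f_eye = 62.5/25 = 2.500 cm and f_obj = 60.000 cm.

60 cm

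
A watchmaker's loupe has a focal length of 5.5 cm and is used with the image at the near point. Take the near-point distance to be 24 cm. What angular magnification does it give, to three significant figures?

M = 1 + D/f = 1 + 24/5.5 = 5.364.

5.36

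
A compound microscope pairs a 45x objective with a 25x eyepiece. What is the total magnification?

The overall magnification of a compound microscope is the product of the objective and eyepiece magnifications:
M = M_obj x M_eye = 45 x 25 = 1125.

1125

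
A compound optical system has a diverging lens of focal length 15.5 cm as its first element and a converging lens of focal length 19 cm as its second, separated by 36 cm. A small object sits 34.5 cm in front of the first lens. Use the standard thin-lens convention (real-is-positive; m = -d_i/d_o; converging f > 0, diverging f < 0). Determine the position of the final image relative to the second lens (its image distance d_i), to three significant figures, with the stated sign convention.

32.0 cm

Lens 1: 1/d_i1 = 1/f_1 - 1/d_o1 = 1/(-15.5) - 1/34.5 = -0.09350 cm^-1, so d_i1 = -10.695 cm.
With d_i1 < 0 the first image is virtual and lies on the object side; the object distance for lens 2 is d_o2 = 36 - (-10.695) = 46.695 cm.
Lens 2: 1/d_i2 = 1/f_2 - 1/d_o2 = 1/19 - 1/(46.695) = 0.03122 cm^-1, so d_i2 = 32.035 cm.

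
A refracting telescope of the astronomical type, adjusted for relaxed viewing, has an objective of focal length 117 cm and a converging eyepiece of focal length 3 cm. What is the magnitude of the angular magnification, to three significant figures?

|M| = f_obj/|f_eye| = 117/3 = 39.000.

39.0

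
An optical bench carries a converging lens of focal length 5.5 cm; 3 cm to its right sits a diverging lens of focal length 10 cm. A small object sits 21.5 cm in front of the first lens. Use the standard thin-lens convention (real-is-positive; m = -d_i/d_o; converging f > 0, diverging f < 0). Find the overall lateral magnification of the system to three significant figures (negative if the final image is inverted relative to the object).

Lens 1: 1/d_i1 = 1/f_1 - 1/d_o1 = 1/5.5 - 1/21.5 = 0.13531 cm^-1, so d_i1 = 7.391 cm.
m_1 = -(7.391)/21.5 = -0.3438.
This image would form 7.391 cm past lens 1, i.e. 4.391 cm beyond lens 2, so it is a virtual object for lens 2: d_o2 = 3 - 7.391 = -4.391 cm.
Lens 2: 1/d_i2 = 1/f_2 - 1/d_o2 = 1/(-10) - 1/(-4.391) = 0.12776 cm^-1, so d_i2 = 7.827 cm.
m_2 = -(7.827)/(-4.391) = 1.7827.
Total m = m_1 x m_2 = (-0.3438)(1.7827) = -0.6128.

-0.613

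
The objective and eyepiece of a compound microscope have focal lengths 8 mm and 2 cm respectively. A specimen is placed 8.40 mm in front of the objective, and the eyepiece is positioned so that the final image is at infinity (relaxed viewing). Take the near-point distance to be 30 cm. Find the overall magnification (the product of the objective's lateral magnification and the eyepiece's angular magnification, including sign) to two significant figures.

-300

Convert to cm: f_obj = 8 mm = 0.8 cm; d_o = 8.40 mm = 0.84 cm.
Objective: 1/d_i = 1/f_obj - 1/d_o = 1/0.8 - 1/0.84 = 0.05952 cm^-1, so d_i = 16.800 cm.
m_obj = -d_i/d_o = -16.800/0.84 = -20.000.
Eyepiece angular magnification (image at infinity): M_eye = D/f_e = 30/2 = 15.000.
Overall M = m_obj x M_eye = (-20.000)(15.000) = -300.00.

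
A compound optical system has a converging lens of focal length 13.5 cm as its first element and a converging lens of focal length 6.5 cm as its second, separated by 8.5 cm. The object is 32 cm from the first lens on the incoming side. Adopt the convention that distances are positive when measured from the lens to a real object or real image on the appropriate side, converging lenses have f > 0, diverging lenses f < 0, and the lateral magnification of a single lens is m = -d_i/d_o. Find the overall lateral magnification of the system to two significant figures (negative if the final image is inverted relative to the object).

Lens 1: 1/d_i1 = 1/f_1 - 1/d_o1 = 1/13.5 - 1/32 = 0.04282 cm^-1, so d_i1 = 23.351 cm.
m_1 = -(23.351)/32 = -0.7297.
This image would form 23.351 cm past lens 1, i.e. 14.851 cm beyond lens 2, so it is a virtual object for lens 2: d_o2 = 8.5 - 23.351 = -14.851 cm.
Lens 2: 1/d_i2 = 1/f_2 - 1/d_o2 = 1/6.5 - 1/(-14.851) = 0.22118 cm^-1, so d_i2 = 4.521 cm.
m_2 = -(4.521)/(-14.851) = 0.3044.
Total m = m_1 x m_2 = (-0.7297)(0.3044) = -0.2222.

-0.22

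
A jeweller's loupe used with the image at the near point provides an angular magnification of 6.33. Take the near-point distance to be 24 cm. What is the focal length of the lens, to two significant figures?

4.5 cm

For the image at the near point, M = 1 + D/f.
f = D/(M - 1) = 24/(6.33 - 1) = 4.503 cm.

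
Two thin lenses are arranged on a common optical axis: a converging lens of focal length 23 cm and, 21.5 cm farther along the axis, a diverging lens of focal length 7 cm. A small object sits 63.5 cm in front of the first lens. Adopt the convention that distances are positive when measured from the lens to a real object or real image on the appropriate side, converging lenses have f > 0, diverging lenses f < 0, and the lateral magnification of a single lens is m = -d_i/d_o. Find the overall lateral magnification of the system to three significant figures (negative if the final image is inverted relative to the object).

Lens 1: 1/d_i1 = 1/f_1 - 1/d_o1 = 1/23 - 1/63.5 = 0.02773 cm^-1, so d_i1 = 36.062 cm.
m_1 = -(36.062)/63.5 = -0.5679.
This image would form 36.062 cm past lens 1, i.e. 14.562 cm beyond lens 2, so it is a virtual object for lens 2: d_o2 = 21.5 - 36.062 = -14.562 cm.
Lens 2: 1/d_i2 = 1/f_2 - 1/d_o2 = 1/(-7) - 1/(-14.562) = -0.07418 cm^-1, so d_i2 = -13.480 cm.
m_2 = -(-13.480)/(-14.562) = -0.9257.
Overall magnification: m = m_1 m_2 = 0.5257.

0.526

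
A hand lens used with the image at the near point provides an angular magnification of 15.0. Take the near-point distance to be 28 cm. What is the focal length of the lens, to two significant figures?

2.0 cm

For the image at the near point, M = 1 + D/f.
f = D/(M - 1) = 28/(15.0 - 1) = 2.000 cm.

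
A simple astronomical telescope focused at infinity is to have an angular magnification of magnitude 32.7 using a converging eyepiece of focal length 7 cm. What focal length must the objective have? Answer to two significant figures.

|M| = f_obj/|f_eye|, so f_obj = |M| x |f_eye| = 32.7 x 7 = 228.900 cm.

230 cm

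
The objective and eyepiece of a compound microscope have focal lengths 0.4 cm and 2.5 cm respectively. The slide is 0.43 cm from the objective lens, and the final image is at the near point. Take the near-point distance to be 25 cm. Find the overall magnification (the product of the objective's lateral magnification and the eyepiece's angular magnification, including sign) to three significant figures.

-147

Objective: 1/d_i = 1/f_obj - 1/d_o = 1/0.4 - 1/0.43 = 0.17442 cm^-1, so d_i = 5.733 cm.
m_obj = -d_i/d_o = -5.733/0.43 = -13.333.
Eyepiece angular magnification (image at near point): M_eye = 1 + D/f_e = 1 + 25/2.5 = 11.000.
Overall M = m_obj x M_eye = (-13.333)(11.000) = -146.67.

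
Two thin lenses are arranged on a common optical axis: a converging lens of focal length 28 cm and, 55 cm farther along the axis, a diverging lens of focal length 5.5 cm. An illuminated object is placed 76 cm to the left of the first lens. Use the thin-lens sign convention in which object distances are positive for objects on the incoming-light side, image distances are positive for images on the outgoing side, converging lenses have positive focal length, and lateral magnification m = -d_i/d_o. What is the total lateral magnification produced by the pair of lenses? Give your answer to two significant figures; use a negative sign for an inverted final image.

Lens 1: 1/d_i1 = 1/f_1 - 1/d_o1 = 1/28 - 1/76 = 0.02256 cm^-1, so d_i1 = 44.333 cm.
m_1 = -(44.333)/76 = -0.5833.
Object distance for lens 2: d_o2 = 55 - 44.333 = 10.667 cm.
Lens 2: 1/d_i2 = 1/f_2 - 1/d_o2 = 1/(-5.5) - 1/(10.667) = -0.27557 cm^-1, so d_i2 = -3.629 cm.
m_2 = -(-3.629)/(10.667) = 0.3402.
The system's lateral magnification is m_1 m_2 = (-0.5833)(0.3402) = -0.1985.

-0.20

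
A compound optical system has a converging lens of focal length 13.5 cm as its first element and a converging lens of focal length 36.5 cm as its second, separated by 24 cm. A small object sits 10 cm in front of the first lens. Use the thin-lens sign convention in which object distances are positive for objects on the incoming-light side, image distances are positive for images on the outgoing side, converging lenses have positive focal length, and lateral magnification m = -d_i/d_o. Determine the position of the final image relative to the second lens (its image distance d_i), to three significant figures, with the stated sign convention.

Lens 1: 1/d_i1 = 1/f_1 - 1/d_o1 = 1/13.5 - 1/10 = -0.02593 cm^-1, so d_i1 = -38.571 cm.
The intermediate image is virtual, 38.571 cm to the left of lens 1, so d_o2 = L - d_i1 = 24 - (-38.571) = 62.571 cm.
Lens 2: 1/d_i2 = 1/f_2 - 1/d_o2 = 1/36.5 - 1/(62.571) = 0.01142 cm^-1, so d_i2 = 87.600 cm.

87.6 cm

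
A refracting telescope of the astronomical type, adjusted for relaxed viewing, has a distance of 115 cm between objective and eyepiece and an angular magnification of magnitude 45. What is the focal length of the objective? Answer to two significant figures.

In normal adjustment the tube length equals f_obj + f_eye and |M| = f_obj/f_eye.
So f_obj = 45 f_eye and 45 f_eye + f_eye = 115 cm, giving f_eye = 115/46 = 2.500 cm and f_obj = 112.500 cm.

110 cm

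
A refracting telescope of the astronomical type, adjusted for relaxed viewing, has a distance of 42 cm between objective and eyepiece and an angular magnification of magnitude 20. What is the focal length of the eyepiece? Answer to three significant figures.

2.00 cm

In normal adjustment the tube length equals f_obj + f_eye and |M| = f_obj/f_eye.
So f_obj = 20 f_eye and 20 f_eye + f_eye = 42 cm, giving f_eye = 42/21 = 2.000 cm and f_obj = 40.000 cm.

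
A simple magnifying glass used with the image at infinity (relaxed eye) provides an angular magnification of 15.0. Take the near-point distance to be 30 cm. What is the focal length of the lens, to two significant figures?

2.0 cm

For the image at infinity, M = D/f.
f = D/M = 30/15.0 = 2.000 cm.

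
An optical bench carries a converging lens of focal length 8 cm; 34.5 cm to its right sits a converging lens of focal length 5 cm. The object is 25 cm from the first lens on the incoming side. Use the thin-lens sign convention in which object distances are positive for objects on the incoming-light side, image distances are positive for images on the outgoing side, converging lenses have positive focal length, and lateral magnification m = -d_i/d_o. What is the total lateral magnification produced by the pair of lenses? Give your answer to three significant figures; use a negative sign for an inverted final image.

0.133

Applying the thin-lens equation to the first lens, 1/8 = 1/25 + 1/d_i1, which gives d_i1 = 11.765 cm.
Its lateral magnification is m_1 = -d_i1/d_o1 = -(11.765)/25 = -0.4706.
That image sits 22.735 cm in front of the second lens, so d_o2 = 22.735 cm.
Applying the thin-lens equation again with f_2 = 5 cm and d_o2 = 22.735 cm gives d_i2 = 6.410 cm.
m_2 = -(6.410)/(22.735) = -0.2819.
Total m = m_1 x m_2 = (-0.4706)(-0.2819) = 0.1327.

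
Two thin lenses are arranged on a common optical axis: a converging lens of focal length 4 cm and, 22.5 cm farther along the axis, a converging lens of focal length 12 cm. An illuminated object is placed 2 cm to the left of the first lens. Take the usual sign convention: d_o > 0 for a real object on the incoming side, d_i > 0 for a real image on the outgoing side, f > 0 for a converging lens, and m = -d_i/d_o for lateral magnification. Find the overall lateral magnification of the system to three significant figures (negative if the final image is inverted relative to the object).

Lens 1: 1/d_i1 = 1/f_1 - 1/d_o1 = 1/4 - 1/2 = -0.25000 cm^-1, so d_i1 = -4.000 cm.
m_1 = -(-4.000)/2 = 2.0000.
The intermediate image is virtual, 4.000 cm to the left of lens 1, so d_o2 = L - d_i1 = 22.5 - (-4.000) = 26.500 cm.
Lens 2: 1/d_i2 = 1/f_2 - 1/d_o2 = 1/12 - 1/(26.500) = 0.04560 cm^-1, so d_i2 = 21.931 cm.
m_2 = -(21.931)/(26.500) = -0.8276.
Total m = m_1 x m_2 = (2.0000)(-0.8276) = -1.6552.

-1.66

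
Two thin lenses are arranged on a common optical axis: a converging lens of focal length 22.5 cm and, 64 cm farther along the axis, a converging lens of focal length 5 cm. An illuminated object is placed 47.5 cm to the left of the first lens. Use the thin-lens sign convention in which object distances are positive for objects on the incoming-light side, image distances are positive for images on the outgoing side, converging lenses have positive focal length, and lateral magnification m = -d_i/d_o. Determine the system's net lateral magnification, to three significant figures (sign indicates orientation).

0.277

Lens 1: 1/d_i1 = 1/f_1 - 1/d_o1 = 1/22.5 - 1/47.5 = 0.02339 cm^-1, so d_i1 = 42.750 cm.
m_1 = -(42.750)/47.5 = -0.9000.
Object distance for lens 2: d_o2 = 64 - 42.750 = 21.250 cm.
Lens 2: 1/d_i2 = 1/f_2 - 1/d_o2 = 1/5 - 1/(21.250) = 0.15294 cm^-1, so d_i2 = 6.538 cm.
m_2 = -(6.538)/(21.250) = -0.3077.
Total m = m_1 x m_2 = (-0.9000)(-0.3077) = 0.2769.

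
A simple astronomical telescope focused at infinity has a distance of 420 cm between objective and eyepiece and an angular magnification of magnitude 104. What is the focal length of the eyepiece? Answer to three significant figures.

4.00 cm

In normal adjustment the tube length equals f_obj + f_eye and |M| = f_obj/f_eye.
So f_obj = 104 f_eye and 104 f_eye + f_eye = 420 cm, giving f_eye = 420/105 = 4.000 cm and f_obj = 416.000 cm.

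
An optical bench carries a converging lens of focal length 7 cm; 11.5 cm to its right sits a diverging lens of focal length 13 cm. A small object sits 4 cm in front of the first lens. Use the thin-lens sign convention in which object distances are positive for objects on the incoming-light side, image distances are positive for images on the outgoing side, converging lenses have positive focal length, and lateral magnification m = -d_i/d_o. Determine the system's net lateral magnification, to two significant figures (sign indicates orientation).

0.90

Applying the thin-lens equation to the first lens, 1/7 = 1/4 + 1/d_i1, which gives d_i1 = -9.333 cm.
Its lateral magnification is m_1 = -d_i1/d_o1 = -(-9.333)/4 = 2.3333.
The intermediate image is virtual, 9.333 cm to the left of lens 1, so d_o2 = L - d_i1 = 11.5 - (-9.333) = 20.833 cm.
Applying the thin-lens equation again with f_2 = -13 cm and d_o2 = 20.833 cm gives d_i2 = -8.005 cm.
m_2 = -(-8.005)/(20.833) = 0.3842.
The system's lateral magnification is m_1 m_2 = (2.3333)(0.3842) = 0.8966.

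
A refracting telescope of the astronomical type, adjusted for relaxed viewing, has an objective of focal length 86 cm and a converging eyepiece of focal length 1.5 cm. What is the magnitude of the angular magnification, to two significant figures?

57

|M| = f_obj/|f_eye| = 86/1.5 = 57.333.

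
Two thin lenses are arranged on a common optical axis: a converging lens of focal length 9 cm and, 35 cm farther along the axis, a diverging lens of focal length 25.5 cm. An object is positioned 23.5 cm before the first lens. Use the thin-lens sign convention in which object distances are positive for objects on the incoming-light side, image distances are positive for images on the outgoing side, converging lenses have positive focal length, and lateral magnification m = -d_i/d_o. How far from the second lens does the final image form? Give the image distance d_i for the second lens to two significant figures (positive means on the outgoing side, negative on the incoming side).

Applying the thin-lens equation to the first lens, 1/9 = 1/23.5 + 1/d_i1, which gives d_i1 = 14.586 cm.
That image sits 20.414 cm in front of the second lens, so d_o2 = 20.414 cm.
Applying the thin-lens equation again with f_2 = -25.5 cm and d_o2 = 20.414 cm gives d_i2 = -11.338 cm.

-11 cm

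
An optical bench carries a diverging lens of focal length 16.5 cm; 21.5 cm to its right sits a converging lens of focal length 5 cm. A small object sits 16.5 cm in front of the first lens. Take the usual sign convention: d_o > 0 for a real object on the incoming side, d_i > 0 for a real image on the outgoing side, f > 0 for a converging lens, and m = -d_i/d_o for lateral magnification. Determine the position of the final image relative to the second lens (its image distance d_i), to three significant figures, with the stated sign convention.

Applying the thin-lens equation to the first lens, 1/(-16.5) = 1/16.5 + 1/d_i1, which gives d_i1 = -8.250 cm.
With d_i1 < 0 the first image is virtual and lies on the object side; the object distance for lens 2 is d_o2 = 21.5 - (-8.250) = 29.750 cm.
Applying the thin-lens equation again with f_2 = 5 cm and d_o2 = 29.750 cm gives d_i2 = 6.010 cm.

6.01 cm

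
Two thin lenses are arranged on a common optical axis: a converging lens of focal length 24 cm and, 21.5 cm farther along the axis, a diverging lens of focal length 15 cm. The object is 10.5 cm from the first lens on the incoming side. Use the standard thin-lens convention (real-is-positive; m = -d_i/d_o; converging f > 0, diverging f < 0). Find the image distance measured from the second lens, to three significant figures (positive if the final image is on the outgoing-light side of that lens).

Lens 1: 1/d_i1 = 1/f_1 - 1/d_o1 = 1/24 - 1/10.5 = -0.05357 cm^-1, so d_i1 = -18.667 cm.
The intermediate image is virtual, 18.667 cm to the left of lens 1, so d_o2 = L - d_i1 = 21.5 - (-18.667) = 40.167 cm.
Lens 2: 1/d_i2 = 1/f_2 - 1/d_o2 = 1/(-15) - 1/(40.167) = -0.09156 cm^-1, so d_i2 = -10.921 cm.

-10.9 cm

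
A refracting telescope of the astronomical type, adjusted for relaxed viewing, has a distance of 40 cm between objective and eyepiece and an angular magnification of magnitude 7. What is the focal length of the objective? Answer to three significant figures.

35.0 cm

In normal adjustment the tube length equals f_obj + f_eye and |M| = f_obj/f_eye.
So f_obj = 7 f_eye and 7 f_eye + f_eye = 40 cm, giving f_eye = 40/8 = 5.000 cm and f_obj = 35.000 cm.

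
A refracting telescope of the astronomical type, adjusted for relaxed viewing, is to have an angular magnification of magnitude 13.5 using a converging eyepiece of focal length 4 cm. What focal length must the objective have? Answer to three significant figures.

54.0 cm

|M| = f_obj/|f_eye|, so f_obj = |M| x |f_eye| = 13.5 x 4 = 54.000 cm.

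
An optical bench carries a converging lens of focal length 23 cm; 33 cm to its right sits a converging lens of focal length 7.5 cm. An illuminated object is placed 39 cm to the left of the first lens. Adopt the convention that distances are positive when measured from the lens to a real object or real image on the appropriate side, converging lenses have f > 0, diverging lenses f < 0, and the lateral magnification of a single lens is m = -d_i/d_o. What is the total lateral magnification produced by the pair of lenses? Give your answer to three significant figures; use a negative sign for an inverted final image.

-0.353

First lens: d_i1 = 1/(1/23 - 1/39) = 56.062 cm.
m_1 = -(56.062)/39 = -1.4375.
This image would form 56.062 cm past lens 1, i.e. 23.062 cm beyond lens 2, so it is a virtual object for lens 2: d_o2 = 33 - 56.062 = -23.062 cm.
Second lens: d_i2 = 1/(1/7.5 - 1/(-23.062)) = 5.660 cm.
m_2 = -(5.660)/(-23.062) = 0.2454.
Total m = m_1 x m_2 = (-1.4375)(0.2454) = -0.3528.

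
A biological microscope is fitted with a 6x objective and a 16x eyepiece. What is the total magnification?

The overall magnification of a compound microscope is the product of the objective and eyepiece magnifications:
M = M_obj x M_eye = 6 x 16 = 96.

96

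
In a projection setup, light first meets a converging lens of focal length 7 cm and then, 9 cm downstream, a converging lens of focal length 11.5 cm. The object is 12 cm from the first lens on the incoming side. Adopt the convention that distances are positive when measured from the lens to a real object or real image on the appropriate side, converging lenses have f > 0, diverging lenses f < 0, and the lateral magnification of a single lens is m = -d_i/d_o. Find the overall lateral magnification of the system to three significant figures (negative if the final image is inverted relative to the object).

-0.834

Applying the thin-lens equation to the first lens, 1/7 = 1/12 + 1/d_i1, which gives d_i1 = 16.800 cm.
Its lateral magnification is m_1 = -d_i1/d_o1 = -(16.800)/12 = -1.4000.
Since 16.800 cm > 9 cm, the first image lies past the second lens and serves as a virtual object: d_o2 = L - d_i1 = -7.800 cm.
Applying the thin-lens equation again with f_2 = 11.5 cm and d_o2 = -7.800 cm gives d_i2 = 4.648 cm.
m_2 = -(4.648)/(-7.800) = 0.5959.
Total m = m_1 x m_2 = (-1.4000)(0.5959) = -0.8342.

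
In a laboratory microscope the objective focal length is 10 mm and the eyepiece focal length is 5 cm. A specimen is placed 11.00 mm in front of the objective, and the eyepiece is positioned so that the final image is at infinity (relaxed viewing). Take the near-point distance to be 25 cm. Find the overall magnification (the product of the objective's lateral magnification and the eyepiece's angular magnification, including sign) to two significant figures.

Convert to cm: f_obj = 10 mm = 1 cm; d_o = 11.00 mm = 1.10 cm.
Objective: 1/d_i = 1/f_obj - 1/d_o = 1/1 - 1/1.10 = 0.09091 cm^-1, so d_i = 11.000 cm.
m_obj = -d_i/d_o = -11.000/1.10 = -10.000.
Eyepiece angular magnification (image at infinity): M_eye = D/f_e = 25/5 = 5.000.
Overall M = m_obj x M_eye = (-10.000)(5.000) = -50.00.

-50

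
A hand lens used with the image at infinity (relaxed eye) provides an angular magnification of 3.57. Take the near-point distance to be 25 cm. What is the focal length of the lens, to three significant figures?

For the image at infinity, M = D/f.
f = D/M = 25/3.57 = 7.003 cm.

7.00 cm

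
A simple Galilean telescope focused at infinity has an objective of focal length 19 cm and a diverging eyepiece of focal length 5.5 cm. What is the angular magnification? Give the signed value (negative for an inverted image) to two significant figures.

3.5

M = -f_obj/f_eye = -19/(-5.5) = 3.455.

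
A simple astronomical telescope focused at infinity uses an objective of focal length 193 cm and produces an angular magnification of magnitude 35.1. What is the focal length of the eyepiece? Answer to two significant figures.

|M| = f_obj/f_eye, so f_eye = f_obj/|M| = 193/35.1 = 5.499 cm.

5.5 cm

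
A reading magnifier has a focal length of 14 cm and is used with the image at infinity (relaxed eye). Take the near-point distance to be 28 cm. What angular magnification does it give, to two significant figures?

M = D/f = 28/14 = 2.000.

2.0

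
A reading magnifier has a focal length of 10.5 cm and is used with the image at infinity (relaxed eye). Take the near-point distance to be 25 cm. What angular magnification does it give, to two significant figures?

2.4

M = D/f = 25/10.5 = 2.381.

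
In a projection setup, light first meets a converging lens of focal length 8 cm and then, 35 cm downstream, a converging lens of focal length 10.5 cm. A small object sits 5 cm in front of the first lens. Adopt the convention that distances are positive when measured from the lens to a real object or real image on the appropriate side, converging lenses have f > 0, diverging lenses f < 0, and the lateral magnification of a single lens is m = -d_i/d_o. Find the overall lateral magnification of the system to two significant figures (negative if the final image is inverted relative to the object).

-0.74

Applying the thin-lens equation to the first lens, 1/8 = 1/5 + 1/d_i1, which gives d_i1 = -13.333 cm.
Its lateral magnification is m_1 = -d_i1/d_o1 = -(-13.333)/5 = 2.6667.
The intermediate image is virtual, 13.333 cm to the left of lens 1, so d_o2 = L - d_i1 = 35 - (-13.333) = 48.333 cm.
Applying the thin-lens equation again with f_2 = 10.5 cm and d_o2 = 48.333 cm gives d_i2 = 13.414 cm.
m_2 = -(13.414)/(48.333) = -0.2775.
Total m = m_1 x m_2 = (2.6667)(-0.2775) = -0.7401.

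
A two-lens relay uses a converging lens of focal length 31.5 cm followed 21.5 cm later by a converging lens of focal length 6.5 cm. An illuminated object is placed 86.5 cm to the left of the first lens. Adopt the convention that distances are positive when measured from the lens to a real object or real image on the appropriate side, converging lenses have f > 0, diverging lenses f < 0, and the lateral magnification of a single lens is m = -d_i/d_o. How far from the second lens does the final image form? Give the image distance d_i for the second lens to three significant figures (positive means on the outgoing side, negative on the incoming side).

5.28 cm

First lens: d_i1 = 1/(1/31.5 - 1/86.5) = 49.541 cm.
Since 49.541 cm > 21.5 cm, the first image lies past the second lens and serves as a virtual object: d_o2 = L - d_i1 = -28.041 cm.
Second lens: d_i2 = 1/(1/6.5 - 1/(-28.041)) = 5.277 cm.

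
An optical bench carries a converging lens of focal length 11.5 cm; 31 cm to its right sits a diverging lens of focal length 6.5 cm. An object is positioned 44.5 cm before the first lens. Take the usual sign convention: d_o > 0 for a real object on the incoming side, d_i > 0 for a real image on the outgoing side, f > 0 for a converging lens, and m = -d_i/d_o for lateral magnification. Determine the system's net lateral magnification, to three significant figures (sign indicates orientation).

Applying the thin-lens equation to the first lens, 1/11.5 = 1/44.5 + 1/d_i1, which gives d_i1 = 15.508 cm.
Its lateral magnification is m_1 = -d_i1/d_o1 = -(15.508)/44.5 = -0.3485.
The intermediate image is 15.508 cm to the right of lens 1, so d_o2 = L - d_i1 = 31 - 15.508 = 15.492 cm.
Applying the thin-lens equation again with f_2 = -6.5 cm and d_o2 = 15.492 cm gives d_i2 = -4.579 cm.
m_2 = -(-4.579)/(15.492) = 0.2956.
Overall magnification: m = m_1 m_2 = -0.1030.

-0.103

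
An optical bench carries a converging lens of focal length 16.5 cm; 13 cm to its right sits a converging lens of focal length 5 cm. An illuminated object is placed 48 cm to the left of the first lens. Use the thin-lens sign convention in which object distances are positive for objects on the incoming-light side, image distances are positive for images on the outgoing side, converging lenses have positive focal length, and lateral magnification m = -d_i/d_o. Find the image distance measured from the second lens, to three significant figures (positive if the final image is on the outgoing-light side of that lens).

Lens 1: 1/d_i1 = 1/f_1 - 1/d_o1 = 1/16.5 - 1/48 = 0.03977 cm^-1, so d_i1 = 25.143 cm.
This image would form 25.143 cm past lens 1, i.e. 12.143 cm beyond lens 2, so it is a virtual object for lens 2: d_o2 = 13 - 25.143 = -12.143 cm.
Lens 2: 1/d_i2 = 1/f_2 - 1/d_o2 = 1/5 - 1/(-12.143) = 0.28235 cm^-1, so d_i2 = 3.542 cm.

3.54 cm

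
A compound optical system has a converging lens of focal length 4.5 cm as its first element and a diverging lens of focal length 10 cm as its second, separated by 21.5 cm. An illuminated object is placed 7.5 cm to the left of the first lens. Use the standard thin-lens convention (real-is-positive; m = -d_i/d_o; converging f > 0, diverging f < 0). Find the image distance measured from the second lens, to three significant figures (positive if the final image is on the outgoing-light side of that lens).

-5.06 cm

Lens 1: 1/d_i1 = 1/f_1 - 1/d_o1 = 1/4.5 - 1/7.5 = 0.08889 cm^-1, so d_i1 = 11.250 cm.
That image sits 10.250 cm in front of the second lens, so d_o2 = 10.250 cm.
Lens 2: 1/d_i2 = 1/f_2 - 1/d_o2 = 1/(-10) - 1/(10.250) = -0.19756 cm^-1, so d_i2 = -5.062 cm.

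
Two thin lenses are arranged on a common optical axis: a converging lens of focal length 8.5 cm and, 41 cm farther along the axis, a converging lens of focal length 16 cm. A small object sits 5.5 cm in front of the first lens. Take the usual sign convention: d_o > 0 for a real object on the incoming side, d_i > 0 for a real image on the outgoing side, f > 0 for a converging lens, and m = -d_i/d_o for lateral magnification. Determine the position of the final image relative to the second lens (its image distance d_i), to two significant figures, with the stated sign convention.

First lens: d_i1 = 1/(1/8.5 - 1/5.5) = -15.583 cm.
The intermediate image is virtual, 15.583 cm to the left of lens 1, so d_o2 = L - d_i1 = 41 - (-15.583) = 56.583 cm.
Second lens: d_i2 = 1/(1/16 - 1/(56.583)) = 22.308 cm.

22 cm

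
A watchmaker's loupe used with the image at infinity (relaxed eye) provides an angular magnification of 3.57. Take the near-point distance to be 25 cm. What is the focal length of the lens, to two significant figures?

7.0 cm

For the image at infinity, M = D/f.
f = D/M = 25/3.57 = 7.003 cm.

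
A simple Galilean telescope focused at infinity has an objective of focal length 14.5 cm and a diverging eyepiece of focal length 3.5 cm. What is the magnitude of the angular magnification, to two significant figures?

|M| = f_obj/|f_eye| = 14.5/3.5 = 4.143.

4.1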